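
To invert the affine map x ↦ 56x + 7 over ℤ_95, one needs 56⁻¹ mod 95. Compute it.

Apply the Euclidean algorithm to 95 and 56:
95 = 1*56 + 39
56 = 1*39 + 17
39 = 2*17 + 5
17 = 3*5 + 2
5 = 2*2 + 1
2 = 2*1 + 0
Since gcd(56, 95) = 1, back-substitute to write 1 as a combination:
1 = 5 − 2·2
1 = −2·17 + 7·5
1 = 7·39 − 16·17
1 = −16·56 + 23·39
1 = 23·95 − 39·56
Hence 56⁻¹ ≡ -39 ≡ 56 (mod 95).

56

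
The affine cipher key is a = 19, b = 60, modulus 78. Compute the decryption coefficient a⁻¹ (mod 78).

Run Euclid on (78, 19):
78 = 4·19 + 2
19 = 9·2 + 1
2 = 2·1 + 0
gcd = 1, so the inverse exists. Back-substitute:
1 = 19 − 9·2
1 = −9·78 + 37·19
So 19·37 ≡ 1 (mod 78).

37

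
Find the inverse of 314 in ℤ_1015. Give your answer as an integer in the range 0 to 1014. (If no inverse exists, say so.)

Run Euclid on (1015, 314):
1015 = 3×314 + 73
314 = 4×73 + 22
73 = 3×22 + 7
22 = 3×7 + 1
7 = 7×1 + 0
The gcd is 1. Working backward:
1 = 22 − 3·7
1 = −3·73 + 10·22
1 = 10·314 − 43·73
1 = −43·1015 + 139·314
So 314·139 ≡ 1 (mod 1015).

139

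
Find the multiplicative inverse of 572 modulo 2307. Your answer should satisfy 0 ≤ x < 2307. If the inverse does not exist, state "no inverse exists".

1214

Run Euclid on (2307, 572):
2307 = 4×572 + 19
572 = 30×19 + 2
19 = 9×2 + 1
2 = 2×1 + 0
gcd = 1, so the inverse exists. Back-substitute:
1 = 19 − 9·2
1 = −9·572 + 271·19
1 = 271·2307 − 1093·572
Thus 572·(-1093) ≡ 1 (mod 2307); reducing, -1093 mod 2307 = 1214.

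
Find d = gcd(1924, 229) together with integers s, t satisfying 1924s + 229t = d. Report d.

Repeated division:
1924 = 8×229 + 92
229 = 2×92 + 45
92 = 2×45 + 2
45 = 22×2 + 1
2 = 2×1 + 0
gcd(1924, 229) = 1.
Working backward:
1 = 45 − 22·2
1 = −22·92 + 45·45
1 = 45·229 − 112·92
1 = −112·1924 + 941·229
So 1 = (-112)·1924 + (941)·229.

1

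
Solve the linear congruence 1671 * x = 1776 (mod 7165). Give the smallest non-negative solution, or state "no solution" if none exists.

2741

First find gcd(1671, 7165):
7165 = 4*1671 + 481
1671 = 3*481 + 228
481 = 2*228 + 25
228 = 9*25 + 3
25 = 8*3 + 1
3 = 3*1 + 0
gcd = 1, so a unique solution mod 7165 exists.
Back-substitute for the Bézout coefficients:
1 = 25 − 8·3
1 = −8·228 + 73·25
1 = 73·481 − 154·228
1 = −154·1671 + 535·481
1 = 535·7165 − 2294·1671
So 1671·(-2294) ≡ 1 (mod 7165), giving 1671⁻¹ ≡ 4871.
x ≡ 1671⁻¹·1776 ≡ 4871·1776 ≡ 2741 (mod 7165).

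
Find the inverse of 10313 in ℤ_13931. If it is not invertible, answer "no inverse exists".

Run Euclid on (13931, 10313):
13931 = 1·10313 + 3618
10313 = 2·3618 + 3077
3618 = 1·3077 + 541
3077 = 5·541 + 372
541 = 1·372 + 169
372 = 2·169 + 34
169 = 4·34 + 33
34 = 1·33 + 1
33 = 33·1 + 0
gcd = 1, so the inverse exists. Back-substitute:
1 = 34 − 33
1 = −169 + 5·34
1 = 5·372 − 11·169
1 = −11·541 + 16·372
1 = 16·3077 − 91·541
1 = −91·3618 + 107·3077
1 = 107·10313 − 305·3618
1 = −305·13931 + 412·10313
So 10313·412 ≡ 1 (mod 13931).

412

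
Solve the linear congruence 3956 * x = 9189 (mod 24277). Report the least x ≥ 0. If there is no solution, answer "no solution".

First find gcd(3956, 24277):
24277 = 6×3956 + 541
3956 = 7×541 + 169
541 = 3×169 + 34
169 = 4×34 + 33
34 = 1×33 + 1
33 = 33×1 + 0
gcd = 1, so a unique solution mod 24277 exists.
Back-substitute for the Bézout coefficients:
1 = 34 − 33
1 = −169 + 5·34
1 = 5·541 − 16·169
1 = −16·3956 + 117·541
1 = 117·24277 − 718·3956
So 3956·(-718) ≡ 1 (mod 24277), giving 3956⁻¹ ≡ 23559.
x ≡ 3956⁻¹·9189 ≡ 23559·9189 ≡ 5642 (mod 24277).

5642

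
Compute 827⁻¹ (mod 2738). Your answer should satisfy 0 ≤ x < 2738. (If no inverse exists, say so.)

Run Euclid on (2738, 827):
2738 = 3·827 + 257
827 = 3·257 + 56
257 = 4·56 + 33
56 = 1·33 + 23
33 = 1·23 + 10
23 = 2·10 + 3
10 = 3·3 + 1
3 = 3·1 + 0
Since gcd(827, 2738) = 1, back-substitute to write 1 as a combination:
1 = 10 − 3·3
1 = −3·23 + 7·10
1 = 7·33 − 10·23
1 = −10·56 + 17·33
1 = 17·257 − 78·56
1 = −78·827 + 251·257
1 = 251·2738 − 831·827
Thus 827·(-831) ≡ 1 (mod 2738); reducing, -831 mod 2738 = 1907.

1907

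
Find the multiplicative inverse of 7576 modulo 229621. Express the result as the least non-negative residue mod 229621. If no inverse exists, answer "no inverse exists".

12457

Extended Euclidean algorithm:
229621 = 30·7576 + 2341
7576 = 3·2341 + 553
2341 = 4·553 + 129
553 = 4·129 + 37
129 = 3·37 + 18
37 = 2·18 + 1
18 = 18·1 + 0
gcd = 1, so the inverse exists. Back-substitute:
1 = 37 − 2·18
1 = −2·129 + 7·37
1 = 7·553 − 30·129
1 = −30·2341 + 127·553
1 = 127·7576 − 411·2341
1 = −411·229621 + 12457·7576
So 7576·12457 ≡ 1 (mod 229621).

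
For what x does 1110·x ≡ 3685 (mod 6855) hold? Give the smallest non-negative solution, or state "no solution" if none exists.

gcd(1110, 6855):
6855 = 6·1110 + 195
1110 = 5·195 + 135
195 = 1·135 + 60
135 = 2·60 + 15
60 = 4·15 + 0
gcd = 15, but 15 ∤ 3685, so the congruence has no solution.

no solution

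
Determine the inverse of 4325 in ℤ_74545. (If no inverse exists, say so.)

no inverse exists

Compute gcd(4325, 74545):
74545 = 17*4325 + 1020
4325 = 4*1020 + 245
1020 = 4*245 + 40
245 = 6*40 + 5
40 = 8*5 + 0
Since gcd = 5 > 1, 4325 is not a unit mod 74545.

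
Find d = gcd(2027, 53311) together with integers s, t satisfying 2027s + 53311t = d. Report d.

1

Apply Euclid's algorithm to 53311 and 2027:
53311 = 26×2027 + 609
2027 = 3×609 + 200
609 = 3×200 + 9
200 = 22×9 + 2
9 = 4×2 + 1
2 = 2×1 + 0
gcd(2027, 53311) = 1.
Back-substituting:
1 = 9 − 4·2
1 = −4·200 + 89·9
1 = 89·609 − 271·200
1 = −271·2027 + 902·609
1 = 902·53311 − 23723·2027
So 1 = (902)·53311 + (-23723)·2027.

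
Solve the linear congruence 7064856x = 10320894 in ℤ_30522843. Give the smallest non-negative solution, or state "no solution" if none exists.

654409

First find gcd(7064856, 30522843):
30522843 = 4·7064856 + 2263419
7064856 = 3·2263419 + 274599
2263419 = 8·274599 + 66627
274599 = 4·66627 + 8091
66627 = 8·8091 + 1899
8091 = 4·1899 + 495
1899 = 3·495 + 414
495 = 1·414 + 81
414 = 5·81 + 9
81 = 9·9 + 0
gcd = 9 and 9 | 10320894, so solutions exist. Divide through by 9: 784984x ≡ 1146766 (mod 3391427).
Now find 784984⁻¹ mod 3391427:
3391427 = 4·784984 + 251491
784984 = 3·251491 + 30511
251491 = 8·30511 + 7403
30511 = 4·7403 + 899
7403 = 8·899 + 211
899 = 4·211 + 55
211 = 3·55 + 46
55 = 1·46 + 9
46 = 5·9 + 1
9 = 9·1 + 0
Back-substitute:
1 = 46 − 5·9
1 = −5·55 + 6·46
1 = 6·211 − 23·55
1 = −23·899 + 98·211
1 = 98·7403 − 807·899
1 = −807·30511 + 3326·7403
1 = 3326·251491 − 27415·30511
1 = −27415·784984 + 85571·251491
1 = 85571·3391427 − 369699·784984
So 784984·(-369699) ≡ 1 (mod 3391427), i.e. 784984⁻¹ ≡ 3021728.
Then x ≡ 3021728·1146766 ≡ 654409 (mod 3391427); the smallest non-negative solution is x = 654409.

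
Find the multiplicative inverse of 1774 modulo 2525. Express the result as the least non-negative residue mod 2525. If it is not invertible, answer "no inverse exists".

Run Euclid on (2525, 1774):
2525 = 1·1774 + 751
1774 = 2·751 + 272
751 = 2·272 + 207
272 = 1·207 + 65
207 = 3·65 + 12
65 = 5·12 + 5
12 = 2·5 + 2
5 = 2·2 + 1
2 = 2·1 + 0
Since gcd(1774, 2525) = 1, back-substitute to write 1 as a combination:
1 = 5 − 2·2
1 = −2·12 + 5·5
1 = 5·65 − 27·12
1 = −27·207 + 86·65
1 = 86·272 − 113·207
1 = −113·751 + 312·272
1 = 312·1774 − 737·751
1 = −737·2525 + 1049·1774
So 1774·1049 ≡ 1 (mod 2525).

1049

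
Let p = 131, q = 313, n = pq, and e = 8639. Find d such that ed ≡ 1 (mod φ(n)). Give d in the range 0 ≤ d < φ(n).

φ(n) = (p−1)(q−1) = 130·312 = 40560.
Need d with 8639·d ≡ 1 (mod 40560). Apply the extended Euclidean algorithm:
40560 = 4·8639 + 6004
8639 = 1·6004 + 2635
6004 = 2·2635 + 734
2635 = 3·734 + 433
734 = 1·433 + 301
433 = 1·301 + 132
301 = 2·132 + 37
132 = 3·37 + 21
37 = 1·21 + 16
21 = 1·16 + 5
16 = 3·5 + 1
5 = 5·1 + 0
Back-substitute:
1 = 16 − 3·5
1 = −3·21 + 4·16
1 = 4·37 − 7·21
1 = −7·132 + 25·37
1 = 25·301 − 57·132
1 = −57·433 + 82·301
1 = 82·734 − 139·433
1 = −139·2635 + 499·734
1 = 499·6004 − 1137·2635
1 = −1137·8639 + 1636·6004
1 = 1636·40560 − 7681·8639
So 8639·(-7681) ≡ 1 (mod 40560), hence d ≡ -7681 ≡ 32879 (mod 40560).

32879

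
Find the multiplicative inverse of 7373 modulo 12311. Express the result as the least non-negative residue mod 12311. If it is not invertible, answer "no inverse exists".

Run Euclid on (12311, 7373):
12311 = 1*7373 + 4938
7373 = 1*4938 + 2435
4938 = 2*2435 + 68
2435 = 35*68 + 55
68 = 1*55 + 13
55 = 4*13 + 3
13 = 4*3 + 1
3 = 3*1 + 0
Since gcd(7373, 12311) = 1, back-substitute to write 1 as a combination:
1 = 13 − 4·3
1 = −4·55 + 17·13
1 = 17·68 − 21·55
1 = −21·2435 + 752·68
1 = 752·4938 − 1525·2435
1 = −1525·7373 + 2277·4938
1 = 2277·12311 − 3802·7373
Hence 7373⁻¹ ≡ -3802 ≡ 8509 (mod 12311).

8509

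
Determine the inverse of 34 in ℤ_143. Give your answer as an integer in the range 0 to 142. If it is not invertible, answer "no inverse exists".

gcd(143, 34) by repeated division:
143 = 4×34 + 7
34 = 4×7 + 6
7 = 1×6 + 1
6 = 6×1 + 0
The gcd is 1. Working backward:
1 = 7 − 6
1 = −34 + 5·7
1 = 5·143 − 21·34
So 34·(-21) ≡ 1 (mod 143), and -21 ≡ 122 (mod 143).

122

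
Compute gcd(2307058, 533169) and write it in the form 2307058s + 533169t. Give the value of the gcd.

13

Apply Euclid's algorithm to 2307058 and 533169:
2307058 = 4×533169 + 174382
533169 = 3×174382 + 10023
174382 = 17×10023 + 3991
10023 = 2×3991 + 2041
3991 = 1×2041 + 1950
2041 = 1×1950 + 91
1950 = 21×91 + 39
91 = 2×39 + 13
39 = 3×13 + 0
gcd(2307058, 533169) = 13.
Working backward:
13 = 91 − 2·39
13 = −2·1950 + 43·91
13 = 43·2041 − 45·1950
13 = −45·3991 + 88·2041
13 = 88·10023 − 221·3991
13 = −221·174382 + 3845·10023
13 = 3845·533169 − 11756·174382
13 = −11756·2307058 + 50869·533169
So 13 = (-11756)·2307058 + (50869)·533169.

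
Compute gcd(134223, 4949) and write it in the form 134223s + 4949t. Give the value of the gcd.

1

Repeated division:
134223 = 27*4949 + 600
4949 = 8*600 + 149
600 = 4*149 + 4
149 = 37*4 + 1
4 = 4*1 + 0
gcd(134223, 4949) = 1.
Express as a combination:
1 = 149 − 37·4
1 = −37·600 + 149·149
1 = 149·4949 − 1229·600
1 = −1229·134223 + 33332·4949
So 1 = (-1229)·134223 + (33332)·4949.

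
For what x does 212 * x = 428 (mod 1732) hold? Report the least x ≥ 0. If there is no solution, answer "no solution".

First find gcd(212, 1732):
1732 = 8×212 + 36
212 = 5×36 + 32
36 = 1×32 + 4
32 = 8×4 + 0
gcd = 4 and 4 | 428, so solutions exist. Divide through by 4: 53x ≡ 107 (mod 433).
Now find 53⁻¹ mod 433:
433 = 8×53 + 9
53 = 5×9 + 8
9 = 1×8 + 1
8 = 8×1 + 0
Back-substitute:
1 = 9 − 8
1 = −53 + 6·9
1 = 6·433 − 49·53
So 53·(-49) ≡ 1 (mod 433), i.e. 53⁻¹ ≡ 384.
Then x ≡ 384·107 ≡ 386 (mod 433); the smallest non-negative solution is x = 386.

386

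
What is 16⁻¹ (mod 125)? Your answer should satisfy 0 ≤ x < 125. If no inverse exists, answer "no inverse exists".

Apply the Euclidean algorithm to 125 and 16:
125 = 7·16 + 13
16 = 1·13 + 3
13 = 4·3 + 1
3 = 3·1 + 0
The gcd is 1. Working backward:
1 = 13 − 4·3
1 = −4·16 + 5·13
1 = 5·125 − 39·16
Thus 16·(-39) ≡ 1 (mod 125); reducing, -39 mod 125 = 86.

86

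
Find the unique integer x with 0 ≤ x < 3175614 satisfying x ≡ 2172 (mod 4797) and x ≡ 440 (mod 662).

2055288

Write x = 2172 + 4797·k. Then 4797·k ≡ 440 − 2172 ≡ 254 (mod 662).
Need 4797⁻¹ mod 662. Extended Euclid on (662, 163):
662 = 4×163 + 10
163 = 16×10 + 3
10 = 3×3 + 1
3 = 3×1 + 0
Back-substitute:
1 = 10 − 3·3
1 = −3·163 + 49·10
1 = 49·662 − 199·163
4797⁻¹ ≡ 463 (mod 662), so k ≡ 463·254 ≡ 428 (mod 662).
x = 2172 + 4797·428 = 2055288.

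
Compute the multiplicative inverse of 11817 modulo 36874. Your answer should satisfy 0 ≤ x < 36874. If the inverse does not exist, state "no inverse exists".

18139

gcd(36874, 11817) by repeated division:
36874 = 3·11817 + 1423
11817 = 8·1423 + 433
1423 = 3·433 + 124
433 = 3·124 + 61
124 = 2·61 + 2
61 = 30·2 + 1
2 = 2·1 + 0
gcd = 1, so the inverse exists. Back-substitute:
1 = 61 − 30·2
1 = −30·124 + 61·61
1 = 61·433 − 213·124
1 = −213·1423 + 700·433
1 = 700·11817 − 5813·1423
1 = −5813·36874 + 18139·11817
So 11817·18139 ≡ 1 (mod 36874).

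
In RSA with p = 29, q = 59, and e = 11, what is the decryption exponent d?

443

φ(n) = (p−1)(q−1) = 28·58 = 1624.
Need d with 11·d ≡ 1 (mod 1624). Apply the extended Euclidean algorithm:
1624 = 147×11 + 7
11 = 1×7 + 4
7 = 1×4 + 3
4 = 1×3 + 1
3 = 3×1 + 0
Back-substitute:
1 = 4 − 3
1 = −7 + 2·4
1 = 2·11 − 3·7
1 = −3·1624 + 443·11
So 11·443 ≡ 1 (mod 1624), hence d = 443.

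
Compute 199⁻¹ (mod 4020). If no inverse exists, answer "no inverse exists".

Apply the Euclidean algorithm to 4020 and 199:
4020 = 20*199 + 40
199 = 4*40 + 39
40 = 1*39 + 1
39 = 39*1 + 0
The gcd is 1. Working backward:
1 = 40 − 39
1 = −199 + 5·40
1 = 5·4020 − 101·199
Hence 199⁻¹ ≡ -101 ≡ 3919 (mod 4020).

3919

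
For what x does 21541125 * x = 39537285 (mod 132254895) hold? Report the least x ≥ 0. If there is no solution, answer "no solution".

8386403

First find gcd(21541125, 132254895):
132254895 = 6×21541125 + 3008145
21541125 = 7×3008145 + 484110
3008145 = 6×484110 + 103485
484110 = 4×103485 + 70170
103485 = 1×70170 + 33315
70170 = 2×33315 + 3540
33315 = 9×3540 + 1455
3540 = 2×1455 + 630
1455 = 2×630 + 195
630 = 3×195 + 45
195 = 4×45 + 15
45 = 3×15 + 0
gcd = 15 and 15 | 39537285, so solutions exist. Divide through by 15: 1436075x ≡ 2635819 (mod 8816993).
Now find 1436075⁻¹ mod 8816993:
8816993 = 6·1436075 + 200543
1436075 = 7·200543 + 32274
200543 = 6·32274 + 6899
32274 = 4·6899 + 4678
6899 = 1·4678 + 2221
4678 = 2·2221 + 236
2221 = 9·236 + 97
236 = 2·97 + 42
97 = 2·42 + 13
42 = 3·13 + 3
13 = 4·3 + 1
3 = 3·1 + 0
Back-substitute:
1 = 13 − 4·3
1 = −4·42 + 13·13
1 = 13·97 − 30·42
1 = −30·236 + 73·97
1 = 73·2221 − 687·236
1 = −687·4678 + 1447·2221
1 = 1447·6899 − 2134·4678
1 = −2134·32274 + 9983·6899
1 = 9983·200543 − 62032·32274
1 = −62032·1436075 + 444207·200543
1 = 444207·8816993 − 2727274·1436075
So 1436075·(-2727274) ≡ 1 (mod 8816993), i.e. 1436075⁻¹ ≡ 6089719.
Then x ≡ 6089719·2635819 ≡ 8386403 (mod 8816993); the smallest non-negative solution is x = 8386403.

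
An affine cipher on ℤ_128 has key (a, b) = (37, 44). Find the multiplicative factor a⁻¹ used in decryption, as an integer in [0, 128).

Run Euclid on (128, 37):
128 = 3×37 + 17
37 = 2×17 + 3
17 = 5×3 + 2
3 = 1×2 + 1
2 = 2×1 + 0
gcd = 1, so the inverse exists. Back-substitute:
1 = 3 − 2
1 = −17 + 6·3
1 = 6·37 − 13·17
1 = −13·128 + 45·37
So 37·45 ≡ 1 (mod 128).

45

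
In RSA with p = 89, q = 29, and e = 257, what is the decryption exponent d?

1697

φ(n) = (p−1)(q−1) = 88·28 = 2464.
Need d with 257·d ≡ 1 (mod 2464). Apply the extended Euclidean algorithm:
2464 = 9*257 + 151
257 = 1*151 + 106
151 = 1*106 + 45
106 = 2*45 + 16
45 = 2*16 + 13
16 = 1*13 + 3
13 = 4*3 + 1
3 = 3*1 + 0
Back-substitute:
1 = 13 − 4·3
1 = −4·16 + 5·13
1 = 5·45 − 14·16
1 = −14·106 + 33·45
1 = 33·151 − 47·106
1 = −47·257 + 80·151
1 = 80·2464 − 767·257
So 257·(-767) ≡ 1 (mod 2464), hence d ≡ -767 ≡ 1697 (mod 2464).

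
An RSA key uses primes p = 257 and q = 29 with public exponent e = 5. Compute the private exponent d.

φ(n) = (p−1)(q−1) = 256·28 = 7168.
Need d with 5·d ≡ 1 (mod 7168). Apply the extended Euclidean algorithm:
7168 = 1433×5 + 3
5 = 1×3 + 2
3 = 1×2 + 1
2 = 2×1 + 0
Back-substitute:
1 = 3 − 2
1 = −5 + 2·3
1 = 2·7168 − 2867·5
So 5·(-2867) ≡ 1 (mod 7168), hence d ≡ -2867 ≡ 4301 (mod 7168).

4301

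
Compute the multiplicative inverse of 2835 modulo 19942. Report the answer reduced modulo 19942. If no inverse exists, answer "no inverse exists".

Extended Euclidean algorithm:
19942 = 7*2835 + 97
2835 = 29*97 + 22
97 = 4*22 + 9
22 = 2*9 + 4
9 = 2*4 + 1
4 = 4*1 + 0
gcd = 1, so the inverse exists. Back-substitute:
1 = 9 − 2·4
1 = −2·22 + 5·9
1 = 5·97 − 22·22
1 = −22·2835 + 643·97
1 = 643·19942 − 4523·2835
Hence 2835⁻¹ ≡ -4523 ≡ 15419 (mod 19942).

15419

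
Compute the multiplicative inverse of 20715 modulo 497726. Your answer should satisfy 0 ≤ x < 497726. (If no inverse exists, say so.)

164443

gcd(497726, 20715) by repeated division:
497726 = 24·20715 + 566
20715 = 36·566 + 339
566 = 1·339 + 227
339 = 1·227 + 112
227 = 2·112 + 3
112 = 37·3 + 1
3 = 3·1 + 0
Since gcd(20715, 497726) = 1, back-substitute to write 1 as a combination:
1 = 112 − 37·3
1 = −37·227 + 75·112
1 = 75·339 − 112·227
1 = −112·566 + 187·339
1 = 187·20715 − 6844·566
1 = −6844·497726 + 164443·20715
So 20715·164443 ≡ 1 (mod 497726).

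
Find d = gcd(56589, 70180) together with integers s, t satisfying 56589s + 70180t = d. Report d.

Euclidean algorithm:
70180 = 1*56589 + 13591
56589 = 4*13591 + 2225
13591 = 6*2225 + 241
2225 = 9*241 + 56
241 = 4*56 + 17
56 = 3*17 + 5
17 = 3*5 + 2
5 = 2*2 + 1
2 = 2*1 + 0
gcd(56589, 70180) = 1.
Working backward:
1 = 5 − 2·2
1 = −2·17 + 7·5
1 = 7·56 − 23·17
1 = −23·241 + 99·56
1 = 99·2225 − 914·241
1 = −914·13591 + 5583·2225
1 = 5583·56589 − 23246·13591
1 = −23246·70180 + 28829·56589
So 1 = (-23246)·70180 + (28829)·56589.

1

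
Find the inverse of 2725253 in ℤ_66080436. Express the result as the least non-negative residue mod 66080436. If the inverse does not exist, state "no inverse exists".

61413893

Apply the Euclidean algorithm to 66080436 and 2725253:
66080436 = 24*2725253 + 674364
2725253 = 4*674364 + 27797
674364 = 24*27797 + 7236
27797 = 3*7236 + 6089
7236 = 1*6089 + 1147
6089 = 5*1147 + 354
1147 = 3*354 + 85
354 = 4*85 + 14
85 = 6*14 + 1
14 = 14*1 + 0
gcd = 1, so the inverse exists. Back-substitute:
1 = 85 − 6·14
1 = −6·354 + 25·85
1 = 25·1147 − 81·354
1 = −81·6089 + 430·1147
1 = 430·7236 − 511·6089
1 = −511·27797 + 1963·7236
1 = 1963·674364 − 47623·27797
1 = −47623·2725253 + 192455·674364
1 = 192455·66080436 − 4666543·2725253
Hence 2725253⁻¹ ≡ -4666543 ≡ 61413893 (mod 66080436).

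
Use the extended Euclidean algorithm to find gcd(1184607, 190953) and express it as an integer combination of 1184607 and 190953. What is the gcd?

9

Apply Euclid's algorithm to 1184607 and 190953:
1184607 = 6*190953 + 38889
190953 = 4*38889 + 35397
38889 = 1*35397 + 3492
35397 = 10*3492 + 477
3492 = 7*477 + 153
477 = 3*153 + 18
153 = 8*18 + 9
18 = 2*9 + 0
gcd(1184607, 190953) = 9.
Back-substituting:
9 = 153 − 8·18
9 = −8·477 + 25·153
9 = 25·3492 − 183·477
9 = −183·35397 + 1855·3492
9 = 1855·38889 − 2038·35397
9 = −2038·190953 + 10007·38889
9 = 10007·1184607 − 62080·190953
So 9 = (10007)·1184607 + (-62080)·190953.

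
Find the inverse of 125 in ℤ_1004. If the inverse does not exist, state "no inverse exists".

Apply the Euclidean algorithm to 1004 and 125:
1004 = 8×125 + 4
125 = 31×4 + 1
4 = 4×1 + 0
The gcd is 1. Working backward:
1 = 125 − 31·4
1 = −31·1004 + 249·125
So 125·249 ≡ 1 (mod 1004).

249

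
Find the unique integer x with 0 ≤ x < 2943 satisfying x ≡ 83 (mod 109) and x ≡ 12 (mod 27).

Write x = 83 + 109·k. Then 109·k ≡ 12 − 83 ≡ 10 (mod 27).
Need 109⁻¹ mod 27. Extended Euclid on (27, 1):
27 = 27·1 + 0
109⁻¹ ≡ 1 (mod 27), so k ≡ 1·10 ≡ 10 (mod 27).
x = 83 + 109·10 = 1173.

1173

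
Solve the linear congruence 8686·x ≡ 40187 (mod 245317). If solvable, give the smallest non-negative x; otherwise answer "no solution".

221287

First find gcd(8686, 245317):
245317 = 28·8686 + 2109
8686 = 4·2109 + 250
2109 = 8·250 + 109
250 = 2·109 + 32
109 = 3·32 + 13
32 = 2·13 + 6
13 = 2·6 + 1
6 = 6·1 + 0
gcd = 1, so a unique solution mod 245317 exists.
Back-substitute for the Bézout coefficients:
1 = 13 − 2·6
1 = −2·32 + 5·13
1 = 5·109 − 17·32
1 = −17·250 + 39·109
1 = 39·2109 − 329·250
1 = −329·8686 + 1355·2109
1 = 1355·245317 − 38269·8686
So 8686·(-38269) ≡ 1 (mod 245317), giving 8686⁻¹ ≡ 207048.
x ≡ 8686⁻¹·40187 ≡ 207048·40187 ≡ 221287 (mod 245317).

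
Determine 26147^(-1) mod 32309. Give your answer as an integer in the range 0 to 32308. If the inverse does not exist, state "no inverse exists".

Extended Euclidean algorithm:
32309 = 1×26147 + 6162
26147 = 4×6162 + 1499
6162 = 4×1499 + 166
1499 = 9×166 + 5
166 = 33×5 + 1
5 = 5×1 + 0
gcd = 1, so the inverse exists. Back-substitute:
1 = 166 − 33·5
1 = −33·1499 + 298·166
1 = 298·6162 − 1225·1499
1 = −1225·26147 + 5198·6162
1 = 5198·32309 − 6423·26147
So 26147·(-6423) ≡ 1 (mod 32309), and -6423 ≡ 25886 (mod 32309).

25886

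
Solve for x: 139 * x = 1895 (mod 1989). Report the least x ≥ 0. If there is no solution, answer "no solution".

1187

First find gcd(139, 1989):
1989 = 14×139 + 43
139 = 3×43 + 10
43 = 4×10 + 3
10 = 3×3 + 1
3 = 3×1 + 0
gcd = 1, so a unique solution mod 1989 exists.
Back-substitute for the Bézout coefficients:
1 = 10 − 3·3
1 = −3·43 + 13·10
1 = 13·139 − 42·43
1 = −42·1989 + 601·139
So 139·(601) ≡ 1 (mod 1989), giving 139⁻¹ ≡ 601.
x ≡ 139⁻¹·1895 ≡ 601·1895 ≡ 1187 (mod 1989).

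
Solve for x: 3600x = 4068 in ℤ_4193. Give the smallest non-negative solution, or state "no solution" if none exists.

2475

First find gcd(3600, 4193):
4193 = 1*3600 + 593
3600 = 6*593 + 42
593 = 14*42 + 5
42 = 8*5 + 2
5 = 2*2 + 1
2 = 2*1 + 0
gcd = 1, so a unique solution mod 4193 exists.
Back-substitute for the Bézout coefficients:
1 = 5 − 2·2
1 = −2·42 + 17·5
1 = 17·593 − 240·42
1 = −240·3600 + 1457·593
1 = 1457·4193 − 1697·3600
So 3600·(-1697) ≡ 1 (mod 4193), giving 3600⁻¹ ≡ 2496.
x ≡ 3600⁻¹·4068 ≡ 2496·4068 ≡ 2475 (mod 4193).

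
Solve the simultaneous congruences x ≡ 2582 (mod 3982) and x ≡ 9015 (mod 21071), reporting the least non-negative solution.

65223760

Write x = 2582 + 3982·k. Then 3982·k ≡ 9015 − 2582 ≡ 6433 (mod 21071).
Need 3982⁻¹ mod 21071. Extended Euclid on (21071, 3982):
21071 = 5×3982 + 1161
3982 = 3×1161 + 499
1161 = 2×499 + 163
499 = 3×163 + 10
163 = 16×10 + 3
10 = 3×3 + 1
3 = 3×1 + 0
Back-substitute:
1 = 10 − 3·3
1 = −3·163 + 49·10
1 = 49·499 − 150·163
1 = −150·1161 + 349·499
1 = 349·3982 − 1197·1161
1 = −1197·21071 + 6334·3982
3982⁻¹ ≡ 6334 (mod 21071), so k ≡ 6334·6433 ≡ 16379 (mod 21071).
x = 2582 + 3982·16379 = 65223760.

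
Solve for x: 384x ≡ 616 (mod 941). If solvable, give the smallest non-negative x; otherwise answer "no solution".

First find gcd(384, 941):
941 = 2*384 + 173
384 = 2*173 + 38
173 = 4*38 + 21
38 = 1*21 + 17
21 = 1*17 + 4
17 = 4*4 + 1
4 = 4*1 + 0
gcd = 1, so a unique solution mod 941 exists.
Back-substitute for the Bézout coefficients:
1 = 17 − 4·4
1 = −4·21 + 5·17
1 = 5·38 − 9·21
1 = −9·173 + 41·38
1 = 41·384 − 91·173
1 = −91·941 + 223·384
So 384·(223) ≡ 1 (mod 941), giving 384⁻¹ ≡ 223.
x ≡ 384⁻¹·616 ≡ 223·616 ≡ 923 (mod 941).

923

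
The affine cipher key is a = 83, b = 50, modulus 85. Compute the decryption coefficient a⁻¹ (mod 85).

Run Euclid on (85, 83):
85 = 1·83 + 2
83 = 41·2 + 1
2 = 2·1 + 0
Since gcd(83, 85) = 1, back-substitute to write 1 as a combination:
1 = 83 − 41·2
1 = −41·85 + 42·83
So 83·42 ≡ 1 (mod 85).

42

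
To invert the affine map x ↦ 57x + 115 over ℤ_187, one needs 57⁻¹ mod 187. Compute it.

Run Euclid on (187, 57):
187 = 3×57 + 16
57 = 3×16 + 9
16 = 1×9 + 7
9 = 1×7 + 2
7 = 3×2 + 1
2 = 2×1 + 0
gcd = 1, so the inverse exists. Back-substitute:
1 = 7 − 3·2
1 = −3·9 + 4·7
1 = 4·16 − 7·9
1 = −7·57 + 25·16
1 = 25·187 − 82·57
Thus 57·(-82) ≡ 1 (mod 187); reducing, -82 mod 187 = 105.

105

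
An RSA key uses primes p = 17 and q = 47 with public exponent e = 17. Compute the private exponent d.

433

φ(n) = (p−1)(q−1) = 16·46 = 736.
Need d with 17·d ≡ 1 (mod 736). Apply the extended Euclidean algorithm:
736 = 43*17 + 5
17 = 3*5 + 2
5 = 2*2 + 1
2 = 2*1 + 0
Back-substitute:
1 = 5 − 2·2
1 = −2·17 + 7·5
1 = 7·736 − 303·17
So 17·(-303) ≡ 1 (mod 736), hence d ≡ -303 ≡ 433 (mod 736).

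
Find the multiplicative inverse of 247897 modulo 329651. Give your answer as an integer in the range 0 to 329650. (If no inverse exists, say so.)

Extended Euclidean algorithm:
329651 = 1×247897 + 81754
247897 = 3×81754 + 2635
81754 = 31×2635 + 69
2635 = 38×69 + 13
69 = 5×13 + 4
13 = 3×4 + 1
4 = 4×1 + 0
Since gcd(247897, 329651) = 1, back-substitute to write 1 as a combination:
1 = 13 − 3·4
1 = −3·69 + 16·13
1 = 16·2635 − 611·69
1 = −611·81754 + 18957·2635
1 = 18957·247897 − 57482·81754
1 = −57482·329651 + 76439·247897
So 247897·76439 ≡ 1 (mod 329651).

76439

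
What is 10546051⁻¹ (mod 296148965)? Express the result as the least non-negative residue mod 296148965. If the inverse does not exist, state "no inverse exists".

Run Euclid on (296148965, 10546051):
296148965 = 28·10546051 + 859537
10546051 = 12·859537 + 231607
859537 = 3·231607 + 164716
231607 = 1·164716 + 66891
164716 = 2·66891 + 30934
66891 = 2·30934 + 5023
30934 = 6·5023 + 796
5023 = 6·796 + 247
796 = 3·247 + 55
247 = 4·55 + 27
55 = 2·27 + 1
27 = 27·1 + 0
Since gcd(10546051, 296148965) = 1, back-substitute to write 1 as a combination:
1 = 55 − 2·27
1 = −2·247 + 9·55
1 = 9·796 − 29·247
1 = −29·5023 + 183·796
1 = 183·30934 − 1127·5023
1 = −1127·66891 + 2437·30934
1 = 2437·164716 − 6001·66891
1 = −6001·231607 + 8438·164716
1 = 8438·859537 − 31315·231607
1 = −31315·10546051 + 384218·859537
1 = 384218·296148965 − 10789419·10546051
So 10546051·(-10789419) ≡ 1 (mod 296148965), and -10789419 ≡ 285359546 (mod 296148965).

285359546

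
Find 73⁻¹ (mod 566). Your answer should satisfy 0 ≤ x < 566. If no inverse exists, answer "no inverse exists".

535

Apply the Euclidean algorithm to 566 and 73:
566 = 7×73 + 55
73 = 1×55 + 18
55 = 3×18 + 1
18 = 18×1 + 0
Since gcd(73, 566) = 1, back-substitute to write 1 as a combination:
1 = 55 − 3·18
1 = −3·73 + 4·55
1 = 4·566 − 31·73
Hence 73⁻¹ ≡ -31 ≡ 535 (mod 566).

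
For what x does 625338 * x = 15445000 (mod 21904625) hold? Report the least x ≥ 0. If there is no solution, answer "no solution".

First find gcd(625338, 21904625):
21904625 = 35·625338 + 17795
625338 = 35·17795 + 2513
17795 = 7·2513 + 204
2513 = 12·204 + 65
204 = 3·65 + 9
65 = 7·9 + 2
9 = 4·2 + 1
2 = 2·1 + 0
gcd = 1, so a unique solution mod 21904625 exists.
Back-substitute for the Bézout coefficients:
1 = 9 − 4·2
1 = −4·65 + 29·9
1 = 29·204 − 91·65
1 = −91·2513 + 1121·204
1 = 1121·17795 − 7938·2513
1 = −7938·625338 + 278951·17795
1 = 278951·21904625 − 9771223·625338
So 625338·(-9771223) ≡ 1 (mod 21904625), giving 625338⁻¹ ≡ 12133402.
x ≡ 625338⁻¹·15445000 ≡ 12133402·15445000 ≡ 18483000 (mod 21904625).

18483000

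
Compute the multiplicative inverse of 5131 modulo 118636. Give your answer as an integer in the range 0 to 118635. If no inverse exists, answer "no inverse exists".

no inverse exists

Compute gcd(5131, 118636):
118636 = 23×5131 + 623
5131 = 8×623 + 147
623 = 4×147 + 35
147 = 4×35 + 7
35 = 5×7 + 0
gcd(5131, 118636) = 7 ≠ 1, so 5131 has no multiplicative inverse modulo 118636.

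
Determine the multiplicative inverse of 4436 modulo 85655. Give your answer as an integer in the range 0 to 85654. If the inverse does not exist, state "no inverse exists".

Extended Euclidean algorithm:
85655 = 19·4436 + 1371
4436 = 3·1371 + 323
1371 = 4·323 + 79
323 = 4·79 + 7
79 = 11·7 + 2
7 = 3·2 + 1
2 = 2·1 + 0
gcd = 1, so the inverse exists. Back-substitute:
1 = 7 − 3·2
1 = −3·79 + 34·7
1 = 34·323 − 139·79
1 = −139·1371 + 590·323
1 = 590·4436 − 1909·1371
1 = −1909·85655 + 36861·4436
So 4436·36861 ≡ 1 (mod 85655).

36861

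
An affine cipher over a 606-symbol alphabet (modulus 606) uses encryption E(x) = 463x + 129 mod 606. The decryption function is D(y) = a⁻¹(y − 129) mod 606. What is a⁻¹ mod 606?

gcd(606, 463) by repeated division:
606 = 1·463 + 143
463 = 3·143 + 34
143 = 4·34 + 7
34 = 4·7 + 6
7 = 1·6 + 1
6 = 6·1 + 0
gcd = 1, so the inverse exists. Back-substitute:
1 = 7 − 6
1 = −34 + 5·7
1 = 5·143 − 21·34
1 = −21·463 + 68·143
1 = 68·606 − 89·463
So 463·(-89) ≡ 1 (mod 606), and -89 ≡ 517 (mod 606).

517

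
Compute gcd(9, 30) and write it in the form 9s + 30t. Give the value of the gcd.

3

Apply Euclid's algorithm to 30 and 9:
30 = 3·9 + 3
9 = 3·3 + 0
gcd(9, 30) = 3.
Working backward:
3 = 30 − 3·9
So 3 = (1)·30 + (-3)·9.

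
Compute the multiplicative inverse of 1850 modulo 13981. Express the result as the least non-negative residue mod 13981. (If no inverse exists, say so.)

Apply the Euclidean algorithm to 13981 and 1850:
13981 = 7*1850 + 1031
1850 = 1*1031 + 819
1031 = 1*819 + 212
819 = 3*212 + 183
212 = 1*183 + 29
183 = 6*29 + 9
29 = 3*9 + 2
9 = 4*2 + 1
2 = 2*1 + 0
Since gcd(1850, 13981) = 1, back-substitute to write 1 as a combination:
1 = 9 − 4·2
1 = −4·29 + 13·9
1 = 13·183 − 82·29
1 = −82·212 + 95·183
1 = 95·819 − 367·212
1 = −367·1031 + 462·819
1 = 462·1850 − 829·1031
1 = −829·13981 + 6265·1850
So 1850·6265 ≡ 1 (mod 13981).

6265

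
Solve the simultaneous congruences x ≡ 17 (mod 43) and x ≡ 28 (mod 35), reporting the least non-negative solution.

Write x = 17 + 43·k. Then 43·k ≡ 28 − 17 ≡ 11 (mod 35).
Need 43⁻¹ mod 35. Extended Euclid on (35, 8):
35 = 4·8 + 3
8 = 2·3 + 2
3 = 1·2 + 1
2 = 2·1 + 0
Back-substitute:
1 = 3 − 2
1 = −8 + 3·3
1 = 3·35 − 13·8
43⁻¹ ≡ 22 (mod 35), so k ≡ 22·11 ≡ 32 (mod 35).
x = 17 + 43·32 = 1393.

1393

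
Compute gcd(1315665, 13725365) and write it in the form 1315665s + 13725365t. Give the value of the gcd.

5

Euclidean algorithm:
13725365 = 10·1315665 + 568715
1315665 = 2·568715 + 178235
568715 = 3·178235 + 34010
178235 = 5·34010 + 8185
34010 = 4·8185 + 1270
8185 = 6·1270 + 565
1270 = 2·565 + 140
565 = 4·140 + 5
140 = 28·5 + 0
gcd(1315665, 13725365) = 5.
Back-substituting:
5 = 565 − 4·140
5 = −4·1270 + 9·565
5 = 9·8185 − 58·1270
5 = −58·34010 + 241·8185
5 = 241·178235 − 1263·34010
5 = −1263·568715 + 4030·178235
5 = 4030·1315665 − 9323·568715
5 = −9323·13725365 + 97260·1315665
So 5 = (-9323)·13725365 + (97260)·1315665.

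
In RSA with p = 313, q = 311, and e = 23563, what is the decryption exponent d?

21907

φ(n) = (p−1)(q−1) = 312·310 = 96720.
Need d with 23563·d ≡ 1 (mod 96720). Apply the extended Euclidean algorithm:
96720 = 4*23563 + 2468
23563 = 9*2468 + 1351
2468 = 1*1351 + 1117
1351 = 1*1117 + 234
1117 = 4*234 + 181
234 = 1*181 + 53
181 = 3*53 + 22
53 = 2*22 + 9
22 = 2*9 + 4
9 = 2*4 + 1
4 = 4*1 + 0
Back-substitute:
1 = 9 − 2·4
1 = −2·22 + 5·9
1 = 5·53 − 12·22
1 = −12·181 + 41·53
1 = 41·234 − 53·181
1 = −53·1117 + 253·234
1 = 253·1351 − 306·1117
1 = −306·2468 + 559·1351
1 = 559·23563 − 5337·2468
1 = −5337·96720 + 21907·23563
So 23563·21907 ≡ 1 (mod 96720), hence d = 21907.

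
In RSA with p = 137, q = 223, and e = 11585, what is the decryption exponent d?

φ(n) = (p−1)(q−1) = 136·222 = 30192.
Need d with 11585·d ≡ 1 (mod 30192). Apply the extended Euclidean algorithm:
30192 = 2×11585 + 7022
11585 = 1×7022 + 4563
7022 = 1×4563 + 2459
4563 = 1×2459 + 2104
2459 = 1×2104 + 355
2104 = 5×355 + 329
355 = 1×329 + 26
329 = 12×26 + 17
26 = 1×17 + 9
17 = 1×9 + 8
9 = 1×8 + 1
8 = 8×1 + 0
Back-substitute:
1 = 9 − 8
1 = −17 + 2·9
1 = 2·26 − 3·17
1 = −3·329 + 38·26
1 = 38·355 − 41·329
1 = −41·2104 + 243·355
1 = 243·2459 − 284·2104
1 = −284·4563 + 527·2459
1 = 527·7022 − 811·4563
1 = −811·11585 + 1338·7022
1 = 1338·30192 − 3487·11585
So 11585·(-3487) ≡ 1 (mod 30192), hence d ≡ -3487 ≡ 26705 (mod 30192).

26705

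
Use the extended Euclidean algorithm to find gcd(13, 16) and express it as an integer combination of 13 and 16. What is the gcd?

1

Euclidean algorithm:
16 = 1·13 + 3
13 = 4·3 + 1
3 = 3·1 + 0
gcd(13, 16) = 1.
Working backward:
1 = 13 − 4·3
1 = −4·16 + 5·13
So 1 = (-4)·16 + (5)·13.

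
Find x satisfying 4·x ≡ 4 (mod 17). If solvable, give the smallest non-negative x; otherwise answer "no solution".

First find gcd(4, 17):
17 = 4·4 + 1
4 = 4·1 + 0
gcd = 1, so a unique solution mod 17 exists.
Back-substitute for the Bézout coefficients:
1 = 17 − 4·4
So 4·(-4) ≡ 1 (mod 17), giving 4⁻¹ ≡ 13.
x ≡ 4⁻¹·4 ≡ 13·4 ≡ 1 (mod 17).

1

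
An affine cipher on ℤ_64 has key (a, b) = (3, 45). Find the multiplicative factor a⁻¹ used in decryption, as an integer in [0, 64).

Run Euclid on (64, 3):
64 = 21×3 + 1
3 = 3×1 + 0
gcd = 1, so the inverse exists. Back-substitute:
1 = 64 − 21·3
So 3·(-21) ≡ 1 (mod 64), and -21 ≡ 43 (mod 64).

43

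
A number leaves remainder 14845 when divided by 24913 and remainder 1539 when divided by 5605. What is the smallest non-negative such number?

Write x = 14845 + 24913·k. Then 24913·k ≡ 1539 − 14845 ≡ 3509 (mod 5605).
Need 24913⁻¹ mod 5605. Extended Euclid on (5605, 2493):
5605 = 2×2493 + 619
2493 = 4×619 + 17
619 = 36×17 + 7
17 = 2×7 + 3
7 = 2×3 + 1
3 = 3×1 + 0
Back-substitute:
1 = 7 − 2·3
1 = −2·17 + 5·7
1 = 5·619 − 182·17
1 = −182·2493 + 733·619
1 = 733·5605 − 1648·2493
24913⁻¹ ≡ 3957 (mod 5605), so k ≡ 3957·3509 ≡ 1528 (mod 5605).
x = 14845 + 24913·1528 = 38081909.

38081909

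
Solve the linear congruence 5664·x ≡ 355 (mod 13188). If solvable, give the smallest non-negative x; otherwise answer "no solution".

no solution

gcd(5664, 13188):
13188 = 2·5664 + 1860
5664 = 3·1860 + 84
1860 = 22·84 + 12
84 = 7·12 + 0
gcd = 12, but 12 ∤ 355, so the congruence has no solution.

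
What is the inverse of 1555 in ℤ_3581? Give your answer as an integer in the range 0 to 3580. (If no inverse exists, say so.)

1034

Extended Euclidean algorithm:
3581 = 2×1555 + 471
1555 = 3×471 + 142
471 = 3×142 + 45
142 = 3×45 + 7
45 = 6×7 + 3
7 = 2×3 + 1
3 = 3×1 + 0
The gcd is 1. Working backward:
1 = 7 − 2·3
1 = −2·45 + 13·7
1 = 13·142 − 41·45
1 = −41·471 + 136·142
1 = 136·1555 − 449·471
1 = −449·3581 + 1034·1555
So 1555·1034 ≡ 1 (mod 3581).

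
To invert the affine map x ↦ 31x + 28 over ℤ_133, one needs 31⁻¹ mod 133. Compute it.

Extended Euclidean algorithm:
133 = 4*31 + 9
31 = 3*9 + 4
9 = 2*4 + 1
4 = 4*1 + 0
The gcd is 1. Working backward:
1 = 9 − 2·4
1 = −2·31 + 7·9
1 = 7·133 − 30·31
Hence 31⁻¹ ≡ -30 ≡ 103 (mod 133).

103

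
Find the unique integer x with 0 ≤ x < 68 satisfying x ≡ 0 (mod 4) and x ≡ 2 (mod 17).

Write x = 0 + 4·k. Then 4·k ≡ 2 − 0 ≡ 2 (mod 17).
Need 4⁻¹ mod 17. Extended Euclid on (17, 4):
17 = 4·4 + 1
4 = 4·1 + 0
Back-substitute:
1 = 17 − 4·4
4⁻¹ ≡ 13 (mod 17), so k ≡ 13·2 ≡ 9 (mod 17).
x = 0 + 4·9 = 36.

36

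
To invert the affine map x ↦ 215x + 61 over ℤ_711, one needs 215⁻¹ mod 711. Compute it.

gcd(711, 215) by repeated division:
711 = 3·215 + 66
215 = 3·66 + 17
66 = 3·17 + 15
17 = 1·15 + 2
15 = 7·2 + 1
2 = 2·1 + 0
gcd = 1, so the inverse exists. Back-substitute:
1 = 15 − 7·2
1 = −7·17 + 8·15
1 = 8·66 − 31·17
1 = −31·215 + 101·66
1 = 101·711 − 334·215
Hence 215⁻¹ ≡ -334 ≡ 377 (mod 711).

377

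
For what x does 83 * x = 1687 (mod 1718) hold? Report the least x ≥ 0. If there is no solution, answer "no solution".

455

First find gcd(83, 1718):
1718 = 20·83 + 58
83 = 1·58 + 25
58 = 2·25 + 8
25 = 3·8 + 1
8 = 8·1 + 0
gcd = 1, so a unique solution mod 1718 exists.
Back-substitute for the Bézout coefficients:
1 = 25 − 3·8
1 = −3·58 + 7·25
1 = 7·83 − 10·58
1 = −10·1718 + 207·83
So 83·(207) ≡ 1 (mod 1718), giving 83⁻¹ ≡ 207.
x ≡ 83⁻¹·1687 ≡ 207·1687 ≡ 455 (mod 1718).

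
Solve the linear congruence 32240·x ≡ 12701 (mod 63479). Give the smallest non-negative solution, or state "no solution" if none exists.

2562

First find gcd(32240, 63479):
63479 = 1×32240 + 31239
32240 = 1×31239 + 1001
31239 = 31×1001 + 208
1001 = 4×208 + 169
208 = 1×169 + 39
169 = 4×39 + 13
39 = 3×13 + 0
gcd = 13 and 13 | 12701, so solutions exist. Divide through by 13: 2480x ≡ 977 (mod 4883).
Now find 2480⁻¹ mod 4883:
4883 = 1·2480 + 2403
2480 = 1·2403 + 77
2403 = 31·77 + 16
77 = 4·16 + 13
16 = 1·13 + 3
13 = 4·3 + 1
3 = 3·1 + 0
Back-substitute:
1 = 13 − 4·3
1 = −4·16 + 5·13
1 = 5·77 − 24·16
1 = −24·2403 + 749·77
1 = 749·2480 − 773·2403
1 = −773·4883 + 1522·2480
So 2480⁻¹ ≡ 1522 (mod 4883).
Then x ≡ 1522·977 ≡ 2562 (mod 4883); the smallest non-negative solution is x = 2562.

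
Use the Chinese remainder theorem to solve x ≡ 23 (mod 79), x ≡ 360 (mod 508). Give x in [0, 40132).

Write x = 23 + 79·k. Then 79·k ≡ 360 − 23 ≡ 337 (mod 508).
Need 79⁻¹ mod 508. Extended Euclid on (508, 79):
508 = 6×79 + 34
79 = 2×34 + 11
34 = 3×11 + 1
11 = 11×1 + 0
Back-substitute:
1 = 34 − 3·11
1 = −3·79 + 7·34
1 = 7·508 − 45·79
79⁻¹ ≡ 463 (mod 508), so k ≡ 463·337 ≡ 75 (mod 508).
x = 23 + 79·75 = 5948.

5948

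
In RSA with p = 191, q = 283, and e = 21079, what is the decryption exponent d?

φ(n) = (p−1)(q−1) = 190·282 = 53580.
Need d with 21079·d ≡ 1 (mod 53580). Apply the extended Euclidean algorithm:
53580 = 2·21079 + 11422
21079 = 1·11422 + 9657
11422 = 1·9657 + 1765
9657 = 5·1765 + 832
1765 = 2·832 + 101
832 = 8·101 + 24
101 = 4·24 + 5
24 = 4·5 + 4
5 = 1·4 + 1
4 = 4·1 + 0
Back-substitute:
1 = 5 − 4
1 = −24 + 5·5
1 = 5·101 − 21·24
1 = −21·832 + 173·101
1 = 173·1765 − 367·832
1 = −367·9657 + 2008·1765
1 = 2008·11422 − 2375·9657
1 = −2375·21079 + 4383·11422
1 = 4383·53580 − 11141·21079
So 21079·(-11141) ≡ 1 (mod 53580), hence d ≡ -11141 ≡ 42439 (mod 53580).

42439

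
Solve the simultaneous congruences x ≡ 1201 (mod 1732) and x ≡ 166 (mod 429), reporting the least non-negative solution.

214237

Write x = 1201 + 1732·k. Then 1732·k ≡ 166 − 1201 ≡ 252 (mod 429).
Need 1732⁻¹ mod 429. Extended Euclid on (429, 16):
429 = 26*16 + 13
16 = 1*13 + 3
13 = 4*3 + 1
3 = 3*1 + 0
Back-substitute:
1 = 13 − 4·3
1 = −4·16 + 5·13
1 = 5·429 − 134·16
1732⁻¹ ≡ 295 (mod 429), so k ≡ 295·252 ≡ 123 (mod 429).
x = 1201 + 1732·123 = 214237.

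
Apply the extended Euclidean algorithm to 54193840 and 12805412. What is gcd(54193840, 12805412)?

Apply Euclid's algorithm to 54193840 and 12805412:
54193840 = 4·12805412 + 2972192
12805412 = 4·2972192 + 916644
2972192 = 3·916644 + 222260
916644 = 4·222260 + 27604
222260 = 8·27604 + 1428
27604 = 19·1428 + 472
1428 = 3·472 + 12
472 = 39·12 + 4
12 = 3·4 + 0
gcd(54193840, 12805412) = 4.
Working backward:
4 = 472 − 39·12
4 = −39·1428 + 118·472
4 = 118·27604 − 2281·1428
4 = −2281·222260 + 18366·27604
4 = 18366·916644 − 75745·222260
4 = −75745·2972192 + 245601·916644
4 = 245601·12805412 − 1058149·2972192
4 = −1058149·54193840 + 4478197·12805412
So 4 = (-1058149)·54193840 + (4478197)·12805412.

4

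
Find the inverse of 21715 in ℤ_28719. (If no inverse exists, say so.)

27616

gcd(28719, 21715) by repeated division:
28719 = 1*21715 + 7004
21715 = 3*7004 + 703
7004 = 9*703 + 677
703 = 1*677 + 26
677 = 26*26 + 1
26 = 26*1 + 0
gcd = 1, so the inverse exists. Back-substitute:
1 = 677 − 26·26
1 = −26·703 + 27·677
1 = 27·7004 − 269·703
1 = −269·21715 + 834·7004
1 = 834·28719 − 1103·21715
Hence 21715⁻¹ ≡ -1103 ≡ 27616 (mod 28719).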